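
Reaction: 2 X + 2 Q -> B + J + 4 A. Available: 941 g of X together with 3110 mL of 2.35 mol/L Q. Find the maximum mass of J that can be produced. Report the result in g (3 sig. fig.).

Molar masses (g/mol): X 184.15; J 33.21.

n(X) = 941.0 / 184.15 = 5.110 mol
n(Q) = 2.35 × 3110/1000 = 7.309 mol
n/ν → X: 2.555, Q: 3.655; X is limiting.
n(J) = (1/2) × 5.110 = 2.555 mol
mass = 2.555 × 33.21 = 84.85 g

84.9 g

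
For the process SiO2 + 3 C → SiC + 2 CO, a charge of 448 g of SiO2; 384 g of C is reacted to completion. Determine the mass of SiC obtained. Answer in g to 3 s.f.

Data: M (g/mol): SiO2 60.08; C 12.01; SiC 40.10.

n(SiO2) = 448.0 / 60.08 = 7.457 mol
n(C) = 384.0 / 12.01 = 31.97 mol
n/ν → SiO2: 7.457, C: 10.66; SiO2 is limiting.
n(SiC) = (1/1) × 7.457 = 7.457 mol
mass = 7.457 × 40.10 = 299.0 g

299 g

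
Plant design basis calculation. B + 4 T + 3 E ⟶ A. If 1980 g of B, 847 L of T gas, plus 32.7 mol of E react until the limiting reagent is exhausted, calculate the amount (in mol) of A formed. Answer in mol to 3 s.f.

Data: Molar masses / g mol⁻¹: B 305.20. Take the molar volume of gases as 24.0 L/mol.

n(B) = 1980 / 305.20 = 6.488 mol
n(T) = 847.0 / 24.0 = 35.29 mol
n(E) = 32.70 mol
n/ν for B = 6.488/1 = 6.488
n/ν for T = 35.29/4 = 8.823
n/ν for E = 32.70/3 = 10.90
Smallest n/ν is B → limiting reagent.
n(A) = (1/1) × 6.488 = 6.488 mol

6.49 mol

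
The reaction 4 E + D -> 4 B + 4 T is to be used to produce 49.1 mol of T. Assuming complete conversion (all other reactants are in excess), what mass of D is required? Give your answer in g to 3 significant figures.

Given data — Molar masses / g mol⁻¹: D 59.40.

729 g

n(T) = 49.10 mol
n(D) = (1/4) × 49.10 = 12.28 mol
mass = 12.28 × 59.40 = 729.4 g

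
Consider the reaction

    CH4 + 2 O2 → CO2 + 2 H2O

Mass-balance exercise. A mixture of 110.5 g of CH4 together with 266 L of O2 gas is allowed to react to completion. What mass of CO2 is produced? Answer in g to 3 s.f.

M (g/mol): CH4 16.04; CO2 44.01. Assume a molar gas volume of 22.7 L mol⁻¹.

n(CH4) = 110.5 / 16.04 = 6.889 mol
n(O2) = 266.0 / 22.7 = 11.72 mol
n/ν → CH4: 6.889, O2: 5.860; O2 is limiting.
n(CO2) = (1/2) × 11.72 = 5.860 mol
mass = 5.860 × 44.01 = 257.9 g

258 g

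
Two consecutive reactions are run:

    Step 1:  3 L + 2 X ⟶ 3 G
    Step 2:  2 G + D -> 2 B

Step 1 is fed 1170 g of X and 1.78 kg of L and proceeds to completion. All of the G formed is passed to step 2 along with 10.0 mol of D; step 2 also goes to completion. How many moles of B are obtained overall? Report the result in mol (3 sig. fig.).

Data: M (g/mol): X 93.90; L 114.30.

15.6 mol

Step 1:
n(X) = 1170 / 93.90 = 12.46 mol
n(L) = 1.780×1000 / 114.30 = 15.57 mol
n/ν for X = 12.46/2 = 6.230
n/ν for L = 15.57/3 = 5.190
Smallest n/ν is L → limiting reagent.
n(G) produced = (3/3) × 15.57 = 15.57 mol
Step 2:
n(G) available = 15.57 mol
n(D) = 10.00 mol
n/ν for G = 15.57/2 = 7.785
n/ν for D = 10.00/1 = 10.00
Smallest n/ν is G → limiting reagent.
n(B) = (2/2) × 15.57 = 15.57 mol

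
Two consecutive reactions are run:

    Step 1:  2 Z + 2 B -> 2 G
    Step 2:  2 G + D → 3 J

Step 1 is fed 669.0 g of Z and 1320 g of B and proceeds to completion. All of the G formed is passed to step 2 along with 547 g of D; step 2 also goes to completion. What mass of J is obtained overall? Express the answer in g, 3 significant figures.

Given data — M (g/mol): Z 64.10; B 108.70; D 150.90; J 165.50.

1800 g

Step 1:
n(Z) = 669.0 / 64.10 = 10.44 mol
n(B) = 1320 / 108.70 = 12.14 mol
n/ν for Z = 10.44/2 = 5.220
n/ν for B = 12.14/2 = 6.070
Smallest n/ν is Z → limiting reagent.
n(G) produced = (2/2) × 10.44 = 10.44 mol
Step 2:
n(G) available = 10.44 mol
n(D) = 547.0 / 150.90 = 3.625 mol
n/ν for G = 10.44/2 = 5.220
n/ν for D = 3.625/1 = 3.625
Smallest n/ν is D → limiting reagent.
n(J) = (3/1) × 3.625 = 10.88 mol
mass = 10.88 × 165.50 = 1801 g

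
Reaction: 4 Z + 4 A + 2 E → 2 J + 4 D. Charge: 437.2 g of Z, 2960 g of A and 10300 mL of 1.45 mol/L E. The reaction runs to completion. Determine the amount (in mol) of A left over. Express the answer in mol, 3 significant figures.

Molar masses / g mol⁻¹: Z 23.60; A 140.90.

n(Z) = 437.2 / 23.60 = 18.53 mol
n(A) = 2960 / 140.90 = 21.01 mol
n(E) = 1.45 × 10300/1000 = 14.94 mol
n/ν for Z = 18.53/4 = 4.633
n/ν for A = 21.01/4 = 5.253
n/ν for E = 14.94/2 = 7.470
Smallest n/ν is Z → limiting reagent.
A consumed = (4/4) × 18.53 = 18.53 mol
A remaining = 21.01 − 18.53 = 2.480 mol

2.48 mol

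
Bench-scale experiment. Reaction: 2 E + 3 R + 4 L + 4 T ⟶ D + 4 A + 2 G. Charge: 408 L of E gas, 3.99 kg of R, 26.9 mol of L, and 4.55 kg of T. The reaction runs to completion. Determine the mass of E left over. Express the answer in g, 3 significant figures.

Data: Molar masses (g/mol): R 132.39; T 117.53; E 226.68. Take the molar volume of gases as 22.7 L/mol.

n(E) = 408.0 / 22.7 = 17.97 mol
n(R) = 3.990×1000 / 132.39 = 30.14 mol
n(L) = 26.90 mol
n(T) = 4.550×1000 / 117.53 = 38.71 mol
n/ν for E = 17.97/2 = 8.985
n/ν for R = 30.14/3 = 10.05
n/ν for L = 26.90/4 = 6.725
n/ν for T = 38.71/4 = 9.678
Smallest n/ν is L → limiting reagent.
E consumed = (2/4) × 26.90 = 13.45 mol
E remaining = 17.97 − 13.45 = 4.520 mol
mass = 4.520 × 226.68 = 1025 g

1030 g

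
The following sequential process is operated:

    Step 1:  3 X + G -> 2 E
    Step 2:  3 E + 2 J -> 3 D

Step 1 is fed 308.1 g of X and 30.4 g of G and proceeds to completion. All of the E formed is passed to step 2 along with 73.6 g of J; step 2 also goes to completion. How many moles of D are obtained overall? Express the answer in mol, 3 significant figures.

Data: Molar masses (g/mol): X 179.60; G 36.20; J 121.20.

Step 1:
n(X) = 308.1 / 179.60 = 1.715 mol
n(G) = 30.40 / 36.20 = 0.8398 mol
n/ν → X: 0.5717, G: 0.8398; X is limiting.
n(E) produced = (2/3) × 1.715 = 1.143 mol
Step 2:
n(E) available = 1.143 mol
n(J) = 73.60 / 121.20 = 0.6073 mol
n/ν → E: 0.3810, J: 0.3037; J is limiting.
n(D) = (3/2) × 0.6073 = 0.9110 mol

0.911 mol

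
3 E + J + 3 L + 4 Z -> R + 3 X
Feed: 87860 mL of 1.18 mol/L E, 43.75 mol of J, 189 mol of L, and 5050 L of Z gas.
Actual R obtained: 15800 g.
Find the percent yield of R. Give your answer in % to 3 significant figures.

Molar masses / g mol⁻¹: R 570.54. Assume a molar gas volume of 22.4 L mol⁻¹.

n(E) = 1.18 × 87860/1000 = 103.7 mol
n(J) = 43.75 mol
n(L) = 189.0 mol
n(Z) = 5050 / 22.4 = 225.4 mol
n/ν for E = 103.7/3 = 34.57
n/ν for J = 43.75/1 = 43.75
n/ν for L = 189.0/3 = 63.00
n/ν for Z = 225.4/4 = 56.35
Smallest n/ν is E → limiting reagent.
theoretical n(R) = (1/3) × 103.7 = 34.57 mol → 19720 g
% yield = 15800 / 19720 × 100 = 80.12 %

80.1 %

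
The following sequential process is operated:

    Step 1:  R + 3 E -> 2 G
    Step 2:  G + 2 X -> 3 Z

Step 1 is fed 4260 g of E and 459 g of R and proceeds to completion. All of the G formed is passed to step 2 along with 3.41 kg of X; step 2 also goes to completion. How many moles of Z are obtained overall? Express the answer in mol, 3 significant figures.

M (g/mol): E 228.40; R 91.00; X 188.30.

27.2 mol

Step 1:
n(E) = 4260 / 228.40 = 18.65 mol
n(R) = 459.0 / 91.00 = 5.044 mol
n/ν for E = 18.65/3 = 6.217
n/ν for R = 5.044/1 = 5.044
Smallest n/ν is R → limiting reagent.
n(G) produced = (2/1) × 5.044 = 10.09 mol
Step 2:
n(G) available = 10.09 mol
n(X) = 3.410×1000 / 188.30 = 18.11 mol
n/ν for G = 10.09/1 = 10.09
n/ν for X = 18.11/2 = 9.055
Smallest n/ν is X → limiting reagent.
n(Z) = (3/2) × 18.11 = 27.17 mol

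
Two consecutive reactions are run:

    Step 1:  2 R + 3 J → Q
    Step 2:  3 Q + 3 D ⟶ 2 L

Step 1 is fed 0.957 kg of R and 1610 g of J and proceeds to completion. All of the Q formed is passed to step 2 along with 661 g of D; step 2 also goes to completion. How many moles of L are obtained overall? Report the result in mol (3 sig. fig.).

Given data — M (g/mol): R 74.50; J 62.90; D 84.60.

4.28 mol

Step 1:
n(R) = 0.9570×1000 / 74.50 = 12.85 mol
n(J) = 1610 / 62.90 = 25.60 mol
n/ν for R = 12.85/2 = 6.425
n/ν for J = 25.60/3 = 8.533
Smallest n/ν is R → limiting reagent.
n(Q) produced = (1/2) × 12.85 = 6.425 mol
Step 2:
n(Q) available = 6.425 mol
n(D) = 661.0 / 84.60 = 7.813 mol
n/ν for Q = 6.425/3 = 2.142
n/ν for D = 7.813/3 = 2.604
Smallest n/ν is Q → limiting reagent.
n(L) = (2/3) × 6.425 = 4.283 mol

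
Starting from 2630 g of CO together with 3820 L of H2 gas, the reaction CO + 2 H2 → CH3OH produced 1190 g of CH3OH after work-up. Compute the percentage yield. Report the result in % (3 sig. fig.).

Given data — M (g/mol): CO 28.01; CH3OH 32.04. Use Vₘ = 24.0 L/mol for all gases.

n(CO) = 2630 / 28.01 = 93.90 mol
n(H2) = 3820 / 24.0 = 159.2 mol
n/ν → CO: 93.90, H2: 79.60; H2 is limiting.
theoretical n(CH3OH) = (1/2) × 159.2 = 79.60 mol → 2550 g
% yield = 1190 / 2550 × 100 = 46.67 %

46.7 %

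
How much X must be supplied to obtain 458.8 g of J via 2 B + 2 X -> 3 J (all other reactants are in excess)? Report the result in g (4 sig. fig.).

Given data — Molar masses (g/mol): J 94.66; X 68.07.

n(J) = 458.8 / 94.66 = 4.847 mol
n(X) = (2/3) × 4.847 = 3.231 mol
mass = 3.231 × 68.07 = 219.9 g

219.9 g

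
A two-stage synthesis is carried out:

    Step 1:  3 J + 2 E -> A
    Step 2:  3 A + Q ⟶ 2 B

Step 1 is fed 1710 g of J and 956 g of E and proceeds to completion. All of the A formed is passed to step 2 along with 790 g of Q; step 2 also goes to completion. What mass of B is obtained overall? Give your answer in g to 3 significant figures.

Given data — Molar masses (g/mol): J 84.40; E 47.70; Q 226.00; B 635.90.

Step 1:
n(J) = 1710 / 84.40 = 20.26 mol
n(E) = 956.0 / 47.70 = 20.04 mol
n/ν for J = 20.26/3 = 6.753
n/ν for E = 20.04/2 = 10.02
Smallest n/ν is J → limiting reagent.
n(A) produced = (1/3) × 20.26 = 6.753 mol
Step 2:
n(A) available = 6.753 mol
n(Q) = 790.0 / 226.00 = 3.496 mol
n/ν for A = 6.753/3 = 2.251
n/ν for Q = 3.496/1 = 3.496
Smallest n/ν is A → limiting reagent.
n(B) = (2/3) × 6.753 = 4.502 mol
mass = 4.502 × 635.90 = 2863 g

2860 g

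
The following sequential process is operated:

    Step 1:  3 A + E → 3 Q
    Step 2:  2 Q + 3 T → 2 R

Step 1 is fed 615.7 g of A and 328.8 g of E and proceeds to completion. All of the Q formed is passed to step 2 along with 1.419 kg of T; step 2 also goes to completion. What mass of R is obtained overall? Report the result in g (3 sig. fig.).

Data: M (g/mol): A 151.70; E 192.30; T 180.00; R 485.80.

Step 1:
n(A) = 615.7 / 151.70 = 4.059 mol
n(E) = 328.8 / 192.30 = 1.710 mol
n/ν for A = 4.059/3 = 1.353
n/ν for E = 1.710/1 = 1.710
Smallest n/ν is A → limiting reagent.
n(Q) produced = (3/3) × 4.059 = 4.059 mol
Step 2:
n(Q) available = 4.059 mol
n(T) = 1.419×1000 / 180.00 = 7.883 mol
n/ν for Q = 4.059/2 = 2.030
n/ν for T = 7.883/3 = 2.628
Smallest n/ν is Q → limiting reagent.
n(R) = (2/2) × 4.059 = 4.059 mol
mass = 4.059 × 485.80 = 1972 g

1970 g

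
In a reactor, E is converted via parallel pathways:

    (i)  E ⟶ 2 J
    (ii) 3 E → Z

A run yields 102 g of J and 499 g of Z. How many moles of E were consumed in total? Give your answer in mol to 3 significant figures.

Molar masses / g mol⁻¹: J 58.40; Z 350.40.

5.15 mol

n(J) = 102 / 58.40 = 1.747 mol
n(Z) = 499 / 350.40 = 1.424 mol
n(E) via (i) = (1/2)×1.747 = 0.8735 mol
n(E) via (ii) = (3/1)×1.424 = 4.272 mol
total n(E) = 0.8735 + 4.272 = 5.146 mol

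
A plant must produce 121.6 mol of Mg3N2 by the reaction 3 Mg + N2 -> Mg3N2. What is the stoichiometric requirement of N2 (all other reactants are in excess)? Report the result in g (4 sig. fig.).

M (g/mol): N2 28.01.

n(Mg3N2) = 121.6 mol
n(N2) = (1/1) × 121.6 = 121.6 mol
mass = 121.6 × 28.01 = 3406 g

3406 g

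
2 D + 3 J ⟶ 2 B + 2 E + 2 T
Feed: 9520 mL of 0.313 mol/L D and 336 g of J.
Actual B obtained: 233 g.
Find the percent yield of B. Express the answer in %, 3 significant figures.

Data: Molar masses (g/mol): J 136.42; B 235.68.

n(D) = 0.313 × 9520/1000 = 2.980 mol
n(J) = 336.0 / 136.42 = 2.463 mol
n/ν for D = 2.980/2 = 1.490
n/ν for J = 2.463/3 = 0.8210
Smallest n/ν is J → limiting reagent.
theoretical n(B) = (2/3) × 2.463 = 1.642 mol → 387.0 g
% yield = 233 / 387.0 × 100 = 60.21 %

60.2 %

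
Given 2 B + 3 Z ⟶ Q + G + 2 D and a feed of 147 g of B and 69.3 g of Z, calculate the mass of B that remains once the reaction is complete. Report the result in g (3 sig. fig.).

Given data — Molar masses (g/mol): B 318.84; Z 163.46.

n(B) = 147.0 / 318.84 = 0.4610 mol
n(Z) = 69.30 / 163.46 = 0.4240 mol
n/ν for B = 0.4610/2 = 0.2305
n/ν for Z = 0.4240/3 = 0.1413
Smallest n/ν is Z → limiting reagent.
B consumed = (2/3) × 0.4240 = 0.2827 mol
B remaining = 0.4610 − 0.2827 = 0.1783 mol
mass = 0.1783 × 318.84 = 56.85 g

56.9 g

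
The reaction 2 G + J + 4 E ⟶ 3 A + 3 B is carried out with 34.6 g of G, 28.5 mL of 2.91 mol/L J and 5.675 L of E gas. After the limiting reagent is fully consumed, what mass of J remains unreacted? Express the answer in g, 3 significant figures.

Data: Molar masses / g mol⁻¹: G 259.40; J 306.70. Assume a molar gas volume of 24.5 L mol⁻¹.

n(G) = 34.60 / 259.40 = 0.1334 mol
n(J) = 2.91 × 28.50/1000 = 0.08294 mol
n(E) = 5.675 / 24.5 = 0.2316 mol
n/ν → G: 0.06670, J: 0.08294, E: 0.05790; E is limiting.
J consumed = (1/4) × 0.2316 = 0.05790 mol
J remaining = 0.08294 − 0.05790 = 0.02504 mol
mass = 0.02504 × 306.70 = 7.680 g

7.68 g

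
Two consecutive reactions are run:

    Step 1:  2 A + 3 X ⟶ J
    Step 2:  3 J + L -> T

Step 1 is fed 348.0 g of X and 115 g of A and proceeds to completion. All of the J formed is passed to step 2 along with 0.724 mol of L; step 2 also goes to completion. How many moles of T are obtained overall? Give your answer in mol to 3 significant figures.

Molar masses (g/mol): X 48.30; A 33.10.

0.579 mol

Step 1:
n(X) = 348.0 / 48.30 = 7.205 mol
n(A) = 115.0 / 33.10 = 3.474 mol
n/ν → X: 2.402, A: 1.737; A is limiting.
n(J) produced = (1/2) × 3.474 = 1.737 mol
Step 2:
n(J) available = 1.737 mol
n(L) = 0.7240 mol
n/ν → J: 0.5790, L: 0.7240; J is limiting.
n(T) = (1/3) × 1.737 = 0.5790 mol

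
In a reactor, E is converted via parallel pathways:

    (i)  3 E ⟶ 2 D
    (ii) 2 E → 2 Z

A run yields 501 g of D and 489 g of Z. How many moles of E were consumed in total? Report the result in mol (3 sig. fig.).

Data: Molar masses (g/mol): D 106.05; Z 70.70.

14.0 mol

n(D) = 501 / 106.05 = 4.724 mol
n(Z) = 489 / 70.70 = 6.917 mol
n(E) via (i) = (3/2)×4.724 = 7.086 mol
n(E) via (ii) = (2/2)×6.917 = 6.917 mol
total n(E) = 7.086 + 6.917 = 14.00 mol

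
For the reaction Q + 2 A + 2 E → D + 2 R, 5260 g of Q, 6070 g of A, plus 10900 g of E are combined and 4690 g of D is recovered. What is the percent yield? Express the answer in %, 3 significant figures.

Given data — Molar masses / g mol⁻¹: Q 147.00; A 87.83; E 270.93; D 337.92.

n(Q) = 5260 / 147.00 = 35.78 mol
n(A) = 6070 / 87.83 = 69.11 mol
n(E) = 10900 / 270.93 = 40.23 mol
n/ν → Q: 35.78, A: 34.56, E: 20.12; E is limiting.
theoretical n(D) = (1/2) × 40.23 = 20.12 mol → 6799 g
% yield = 4690 / 6799 × 100 = 68.98 %

69.0 %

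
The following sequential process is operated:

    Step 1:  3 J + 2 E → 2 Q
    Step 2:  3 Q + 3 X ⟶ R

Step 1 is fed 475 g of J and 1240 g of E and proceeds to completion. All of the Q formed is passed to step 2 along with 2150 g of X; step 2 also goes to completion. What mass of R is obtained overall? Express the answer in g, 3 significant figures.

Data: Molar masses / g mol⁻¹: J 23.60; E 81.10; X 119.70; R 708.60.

Step 1:
n(J) = 475.0 / 23.60 = 20.13 mol
n(E) = 1240 / 81.10 = 15.29 mol
n/ν for J = 20.13/3 = 6.710
n/ν for E = 15.29/2 = 7.645
Smallest n/ν is J → limiting reagent.
n(Q) produced = (2/3) × 20.13 = 13.42 mol
Step 2:
n(Q) available = 13.42 mol
n(X) = 2150 / 119.70 = 17.96 mol
n/ν for Q = 13.42/3 = 4.473
n/ν for X = 17.96/3 = 5.987
Smallest n/ν is Q → limiting reagent.
n(R) = (1/3) × 13.42 = 4.473 mol
mass = 4.473 × 708.60 = 3170 g

3170 g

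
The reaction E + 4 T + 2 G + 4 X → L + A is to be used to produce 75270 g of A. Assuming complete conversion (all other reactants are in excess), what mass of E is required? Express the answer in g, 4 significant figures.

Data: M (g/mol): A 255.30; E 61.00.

n(A) = 75270 / 255.30 = 294.8 mol
n(E) = (1/1) × 294.8 = 294.8 mol
mass = 294.8 × 61.00 = 17980 g

17980 g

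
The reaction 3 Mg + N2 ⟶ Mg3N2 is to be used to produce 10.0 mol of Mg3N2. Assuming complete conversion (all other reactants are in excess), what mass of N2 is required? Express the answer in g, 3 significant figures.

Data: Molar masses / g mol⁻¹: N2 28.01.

n(Mg3N2) = 10.00 mol
n(N2) = (1/1) × 10.00 = 10.00 mol
mass = 10.00 × 28.01 = 280.1 g

280 g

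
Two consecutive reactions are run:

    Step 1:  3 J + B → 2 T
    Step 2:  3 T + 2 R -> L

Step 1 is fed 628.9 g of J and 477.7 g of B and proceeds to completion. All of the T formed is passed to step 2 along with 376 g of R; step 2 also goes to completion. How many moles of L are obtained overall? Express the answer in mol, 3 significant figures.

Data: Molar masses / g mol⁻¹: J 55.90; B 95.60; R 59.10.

Step 1:
n(J) = 628.9 / 55.90 = 11.25 mol
n(B) = 477.7 / 95.60 = 4.997 mol
n/ν for J = 11.25/3 = 3.750
n/ν for B = 4.997/1 = 4.997
Smallest n/ν is J → limiting reagent.
n(T) produced = (2/3) × 11.25 = 7.500 mol
Step 2:
n(T) available = 7.500 mol
n(R) = 376.0 / 59.10 = 6.362 mol
n/ν for T = 7.500/3 = 2.500
n/ν for R = 6.362/2 = 3.181
Smallest n/ν is T → limiting reagent.
n(L) = (1/3) × 7.500 = 2.500 mol

2.50 mol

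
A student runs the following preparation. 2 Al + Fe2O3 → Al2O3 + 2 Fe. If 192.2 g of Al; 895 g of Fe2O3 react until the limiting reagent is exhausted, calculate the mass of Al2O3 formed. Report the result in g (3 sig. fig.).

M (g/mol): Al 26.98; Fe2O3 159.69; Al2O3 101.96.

363 g

n(Al) = 192.2 / 26.98 = 7.124 mol
n(Fe2O3) = 895.0 / 159.69 = 5.605 mol
n/ν for Al = 7.124/2 = 3.562
n/ν for Fe2O3 = 5.605/1 = 5.605
Smallest n/ν is Al → limiting reagent.
n(Al2O3) = (1/2) × 7.124 = 3.562 mol
mass = 3.562 × 101.96 = 363.2 g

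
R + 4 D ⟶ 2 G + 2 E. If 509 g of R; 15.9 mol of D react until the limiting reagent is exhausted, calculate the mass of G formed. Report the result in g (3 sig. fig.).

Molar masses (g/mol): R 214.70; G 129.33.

613 g

n(R) = 509.0 / 214.70 = 2.371 mol
n(D) = 15.90 mol
n/ν → R: 2.371, D: 3.975; R is limiting.
n(G) = (2/1) × 2.371 = 4.742 mol
mass = 4.742 × 129.33 = 613.3 g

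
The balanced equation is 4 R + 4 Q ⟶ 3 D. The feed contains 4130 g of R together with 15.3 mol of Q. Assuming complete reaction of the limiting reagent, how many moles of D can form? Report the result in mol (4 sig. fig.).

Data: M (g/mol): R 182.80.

n(R) = 4130 / 182.80 = 22.59 mol
n(Q) = 15.30 mol
n/ν for R = 22.59/4 = 5.648
n/ν for Q = 15.30/4 = 3.825
Smallest n/ν is Q → limiting reagent.
n(D) = (3/4) × 15.30 = 11.48 mol

11.48 mol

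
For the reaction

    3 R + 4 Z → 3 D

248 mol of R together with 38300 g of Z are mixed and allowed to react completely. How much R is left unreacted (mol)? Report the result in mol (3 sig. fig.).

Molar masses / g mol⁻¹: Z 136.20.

n(R) = 248.0 mol
n(Z) = 38300 / 136.20 = 281.2 mol
n/ν for R = 248.0/3 = 82.67
n/ν for Z = 281.2/4 = 70.30
Smallest n/ν is Z → limiting reagent.
R consumed = (3/4) × 281.2 = 210.9 mol
R remaining = 248.0 − 210.9 = 37.10 mol

37.1 mol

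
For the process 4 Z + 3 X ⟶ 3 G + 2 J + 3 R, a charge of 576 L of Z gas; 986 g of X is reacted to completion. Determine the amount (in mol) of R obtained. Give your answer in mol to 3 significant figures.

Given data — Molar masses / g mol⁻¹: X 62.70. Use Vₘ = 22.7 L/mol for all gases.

n(Z) = 576.0 / 22.7 = 25.37 mol
n(X) = 986.0 / 62.70 = 15.73 mol
n/ν for Z = 25.37/4 = 6.343
n/ν for X = 15.73/3 = 5.243
Smallest n/ν is X → limiting reagent.
n(R) = (3/3) × 15.73 = 15.73 mol

15.7 mol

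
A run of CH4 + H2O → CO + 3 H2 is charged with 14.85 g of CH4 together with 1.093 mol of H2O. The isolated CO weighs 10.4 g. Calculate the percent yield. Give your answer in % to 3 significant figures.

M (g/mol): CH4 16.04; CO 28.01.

40.1 %

n(CH4) = 14.85 / 16.04 = 0.9258 mol
n(H2O) = 1.093 mol
n/ν for CH4 = 0.9258/1 = 0.9258
n/ν for H2O = 1.093/1 = 1.093
Smallest n/ν is CH4 → limiting reagent.
theoretical n(CO) = (1/1) × 0.9258 = 0.9258 mol → 25.93 g
% yield = 10.4 / 25.93 × 100 = 40.11 %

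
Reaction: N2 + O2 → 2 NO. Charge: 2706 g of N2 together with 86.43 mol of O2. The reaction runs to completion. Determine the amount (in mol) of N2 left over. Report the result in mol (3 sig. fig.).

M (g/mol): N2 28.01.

n(N2) = 2706 / 28.01 = 96.61 mol
n(O2) = 86.43 mol
n/ν for N2 = 96.61/1 = 96.61
n/ν for O2 = 86.43/1 = 86.43
Smallest n/ν is O2 → limiting reagent.
N2 consumed = (1/1) × 86.43 = 86.43 mol
N2 remaining = 96.61 − 86.43 = 10.18 mol

10.2 mol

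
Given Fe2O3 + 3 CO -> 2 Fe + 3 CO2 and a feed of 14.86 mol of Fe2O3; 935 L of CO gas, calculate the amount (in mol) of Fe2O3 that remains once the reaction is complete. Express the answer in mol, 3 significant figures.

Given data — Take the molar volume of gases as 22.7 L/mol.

n(Fe2O3) = 14.86 mol
n(CO) = 935.0 / 22.7 = 41.19 mol
n/ν → Fe2O3: 14.86, CO: 13.73; CO is limiting.
Fe2O3 consumed = (1/3) × 41.19 = 13.73 mol
Fe2O3 remaining = 14.86 − 13.73 = 1.130 mol

1.13 mol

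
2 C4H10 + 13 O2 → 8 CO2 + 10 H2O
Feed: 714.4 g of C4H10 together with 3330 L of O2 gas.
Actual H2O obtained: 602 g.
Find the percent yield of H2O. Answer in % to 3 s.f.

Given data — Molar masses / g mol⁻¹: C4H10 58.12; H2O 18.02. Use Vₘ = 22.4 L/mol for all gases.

n(C4H10) = 714.4 / 58.12 = 12.29 mol
n(O2) = 3330 / 22.4 = 148.7 mol
n/ν for C4H10 = 12.29/2 = 6.145
n/ν for O2 = 148.7/13 = 11.44
Smallest n/ν is C4H10 → limiting reagent.
theoretical n(H2O) = (10/2) × 12.29 = 61.45 mol → 1107 g
% yield = 602 / 1107 × 100 = 54.38 %

54.4 %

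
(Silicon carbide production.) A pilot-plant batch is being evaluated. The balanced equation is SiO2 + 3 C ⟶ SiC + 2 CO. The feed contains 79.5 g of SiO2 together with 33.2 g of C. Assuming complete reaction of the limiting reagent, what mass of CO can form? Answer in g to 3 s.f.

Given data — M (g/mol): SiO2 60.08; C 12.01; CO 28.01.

n(SiO2) = 79.50 / 60.08 = 1.323 mol
n(C) = 33.20 / 12.01 = 2.764 mol
n/ν for SiO2 = 1.323/1 = 1.323
n/ν for C = 2.764/3 = 0.9213
Smallest n/ν is C → limiting reagent.
n(CO) = (2/3) × 2.764 = 1.843 mol
mass = 1.843 × 28.01 = 51.62 g

51.6 g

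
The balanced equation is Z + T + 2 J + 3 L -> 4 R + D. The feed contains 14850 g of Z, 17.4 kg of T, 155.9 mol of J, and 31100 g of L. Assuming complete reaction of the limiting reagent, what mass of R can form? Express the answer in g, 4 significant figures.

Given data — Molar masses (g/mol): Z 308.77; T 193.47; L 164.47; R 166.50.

n(Z) = 14850 / 308.77 = 48.09 mol
n(T) = 17.40×1000 / 193.47 = 89.94 mol
n(J) = 155.9 mol
n(L) = 31100 / 164.47 = 189.1 mol
n/ν → Z: 48.09, T: 89.94, J: 77.95, L: 63.03; Z is limiting.
n(R) = (4/1) × 48.09 = 192.4 mol
mass = 192.4 × 166.50 = 32030 g

32030 g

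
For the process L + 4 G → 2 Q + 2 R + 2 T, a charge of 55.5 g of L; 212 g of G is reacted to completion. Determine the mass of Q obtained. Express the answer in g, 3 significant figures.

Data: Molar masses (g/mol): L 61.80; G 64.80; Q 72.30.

n(L) = 55.50 / 61.80 = 0.8981 mol
n(G) = 212.0 / 64.80 = 3.272 mol
n/ν for L = 0.8981/1 = 0.8981
n/ν for G = 3.272/4 = 0.8180
Smallest n/ν is G → limiting reagent.
n(Q) = (2/4) × 3.272 = 1.636 mol
mass = 1.636 × 72.30 = 118.3 g

118 g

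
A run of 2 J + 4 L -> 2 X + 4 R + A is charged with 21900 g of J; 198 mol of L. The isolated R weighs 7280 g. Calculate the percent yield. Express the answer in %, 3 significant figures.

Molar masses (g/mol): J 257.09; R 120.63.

35.4 %

n(J) = 21900 / 257.09 = 85.18 mol
n(L) = 198.0 mol
n/ν → J: 42.59, L: 49.50; J is limiting.
theoretical n(R) = (4/2) × 85.18 = 170.4 mol → 20560 g
% yield = 7280 / 20560 × 100 = 35.41 %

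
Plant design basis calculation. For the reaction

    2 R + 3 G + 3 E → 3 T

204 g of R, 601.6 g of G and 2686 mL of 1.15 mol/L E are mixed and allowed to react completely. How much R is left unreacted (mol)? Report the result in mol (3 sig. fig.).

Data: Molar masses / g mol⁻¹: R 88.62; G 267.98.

n(R) = 204.0 / 88.62 = 2.302 mol
n(G) = 601.6 / 267.98 = 2.245 mol
n(E) = 1.15 × 2686/1000 = 3.089 mol
n/ν → R: 1.151, G: 0.7483, E: 1.030; G is limiting.
R consumed = (2/3) × 2.245 = 1.497 mol
R remaining = 2.302 − 1.497 = 0.8050 mol

0.805 mol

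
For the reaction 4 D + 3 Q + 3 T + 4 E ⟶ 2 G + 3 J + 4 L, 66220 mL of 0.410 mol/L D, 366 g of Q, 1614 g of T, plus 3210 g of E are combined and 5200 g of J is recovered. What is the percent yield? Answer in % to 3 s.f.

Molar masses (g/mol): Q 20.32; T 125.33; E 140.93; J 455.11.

n(D) = 0.410 × 66220/1000 = 27.15 mol
n(Q) = 366.0 / 20.32 = 18.01 mol
n(T) = 1614 / 125.33 = 12.88 mol
n(E) = 3210 / 140.93 = 22.78 mol
n/ν for D = 27.15/4 = 6.788
n/ν for Q = 18.01/3 = 6.003
n/ν for T = 12.88/3 = 4.293
n/ν for E = 22.78/4 = 5.695
Smallest n/ν is T → limiting reagent.
theoretical n(J) = (3/3) × 12.88 = 12.88 mol → 5862 g
% yield = 5200 / 5862 × 100 = 88.71 %

88.7 %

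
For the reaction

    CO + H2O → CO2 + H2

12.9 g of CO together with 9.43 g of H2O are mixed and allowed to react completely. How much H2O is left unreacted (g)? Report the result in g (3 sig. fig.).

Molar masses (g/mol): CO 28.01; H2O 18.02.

1.13 g

n(CO) = 12.90 / 28.01 = 0.4605 mol
n(H2O) = 9.430 / 18.02 = 0.5233 mol
n/ν for CO = 0.4605/1 = 0.4605
n/ν for H2O = 0.5233/1 = 0.5233
Smallest n/ν is CO → limiting reagent.
H2O consumed = (1/1) × 0.4605 = 0.4605 mol
H2O remaining = 0.5233 − 0.4605 = 0.06280 mol
mass = 0.06280 × 18.02 = 1.132 g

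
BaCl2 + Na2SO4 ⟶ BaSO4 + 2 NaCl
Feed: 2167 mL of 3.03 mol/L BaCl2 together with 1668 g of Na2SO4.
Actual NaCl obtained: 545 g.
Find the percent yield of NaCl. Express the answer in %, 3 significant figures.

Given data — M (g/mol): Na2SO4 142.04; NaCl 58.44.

71.0 %

n(BaCl2) = 3.03 × 2167/1000 = 6.566 mol
n(Na2SO4) = 1668 / 142.04 = 11.74 mol
n/ν for BaCl2 = 6.566/1 = 6.566
n/ν for Na2SO4 = 11.74/1 = 11.74
Smallest n/ν is BaCl2 → limiting reagent.
theoretical n(NaCl) = (2/1) × 6.566 = 13.13 mol → 767.3 g
% yield = 545 / 767.3 × 100 = 71.03 %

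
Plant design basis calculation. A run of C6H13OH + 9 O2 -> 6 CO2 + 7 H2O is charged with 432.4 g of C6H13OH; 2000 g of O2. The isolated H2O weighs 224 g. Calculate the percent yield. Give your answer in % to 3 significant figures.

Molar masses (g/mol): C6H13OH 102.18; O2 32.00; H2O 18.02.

n(C6H13OH) = 432.4 / 102.18 = 4.232 mol
n(O2) = 2000 / 32.00 = 62.50 mol
n/ν for C6H13OH = 4.232/1 = 4.232
n/ν for O2 = 62.50/9 = 6.944
Smallest n/ν is C6H13OH → limiting reagent.
theoretical n(H2O) = (7/1) × 4.232 = 29.62 mol → 533.8 g
% yield = 224 / 533.8 × 100 = 41.96 %

42.0 %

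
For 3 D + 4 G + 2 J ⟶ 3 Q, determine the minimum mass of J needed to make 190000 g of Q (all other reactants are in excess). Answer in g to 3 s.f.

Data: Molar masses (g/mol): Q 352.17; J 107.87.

n(Q) = 190000 / 352.17 = 539.5 mol
n(J) = (2/3) × 539.5 = 359.7 mol
mass = 359.7 × 107.87 = 38800 g

38800 g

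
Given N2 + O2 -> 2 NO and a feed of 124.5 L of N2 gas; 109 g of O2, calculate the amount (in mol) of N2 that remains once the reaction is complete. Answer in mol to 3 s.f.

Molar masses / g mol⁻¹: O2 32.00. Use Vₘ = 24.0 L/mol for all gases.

n(N2) = 124.5 / 24.0 = 5.188 mol
n(O2) = 109.0 / 32.00 = 3.406 mol
n/ν → N2: 5.188, O2: 3.406; O2 is limiting.
N2 consumed = (1/1) × 3.406 = 3.406 mol
N2 remaining = 5.188 − 3.406 = 1.782 mol

1.78 mol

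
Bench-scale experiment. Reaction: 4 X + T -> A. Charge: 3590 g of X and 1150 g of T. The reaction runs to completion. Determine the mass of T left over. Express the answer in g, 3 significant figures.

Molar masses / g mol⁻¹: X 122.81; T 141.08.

n(X) = 3590 / 122.81 = 29.23 mol
n(T) = 1150 / 141.08 = 8.151 mol
n/ν for X = 29.23/4 = 7.308
n/ν for T = 8.151/1 = 8.151
Smallest n/ν is X → limiting reagent.
T consumed = (1/4) × 29.23 = 7.308 mol
T remaining = 8.151 − 7.308 = 0.8430 mol
mass = 0.8430 × 141.08 = 118.9 g

119 g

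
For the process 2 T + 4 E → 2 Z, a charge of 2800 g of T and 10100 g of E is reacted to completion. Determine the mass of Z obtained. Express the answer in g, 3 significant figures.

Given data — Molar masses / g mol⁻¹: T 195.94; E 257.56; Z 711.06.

n(T) = 2800 / 195.94 = 14.29 mol
n(E) = 10100 / 257.56 = 39.21 mol
n/ν for T = 14.29/2 = 7.145
n/ν for E = 39.21/4 = 9.803
Smallest n/ν is T → limiting reagent.
n(Z) = (2/2) × 14.29 = 14.29 mol
mass = 14.29 × 711.06 = 10160 g

10200 g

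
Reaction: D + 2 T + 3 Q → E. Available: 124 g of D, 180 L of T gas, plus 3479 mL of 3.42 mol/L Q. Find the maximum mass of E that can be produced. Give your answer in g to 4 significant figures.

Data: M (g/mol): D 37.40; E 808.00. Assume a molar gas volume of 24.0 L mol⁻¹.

n(D) = 124.0 / 37.40 = 3.316 mol
n(T) = 180.0 / 24.0 = 7.500 mol
n(Q) = 3.42 × 3479/1000 = 11.90 mol
n/ν → D: 3.316, T: 3.750, Q: 3.967; D is limiting.
n(E) = (1/1) × 3.316 = 3.316 mol
mass = 3.316 × 808.00 = 2679 g

2679 g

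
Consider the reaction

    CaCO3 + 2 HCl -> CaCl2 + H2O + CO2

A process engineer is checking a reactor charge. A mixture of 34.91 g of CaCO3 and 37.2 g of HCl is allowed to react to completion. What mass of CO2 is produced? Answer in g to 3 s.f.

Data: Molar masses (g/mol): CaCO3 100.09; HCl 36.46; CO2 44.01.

15.4 g

n(CaCO3) = 34.91 / 100.09 = 0.3488 mol
n(HCl) = 37.20 / 36.46 = 1.020 mol
n/ν for CaCO3 = 0.3488/1 = 0.3488
n/ν for HCl = 1.020/2 = 0.5100
Smallest n/ν is CaCO3 → limiting reagent.
n(CO2) = (1/1) × 0.3488 = 0.3488 mol
mass = 0.3488 × 44.01 = 15.35 g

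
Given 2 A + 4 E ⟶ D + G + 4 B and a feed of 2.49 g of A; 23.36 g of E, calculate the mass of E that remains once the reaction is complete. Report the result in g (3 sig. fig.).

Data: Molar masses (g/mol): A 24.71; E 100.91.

n(A) = 2.490 / 24.71 = 0.1008 mol
n(E) = 23.36 / 100.91 = 0.2315 mol
n/ν → A: 0.05040, E: 0.05788; A is limiting.
E consumed = (4/2) × 0.1008 = 0.2016 mol
E remaining = 0.2315 − 0.2016 = 0.02990 mol
mass = 0.02990 × 100.91 = 3.017 g

3.02 g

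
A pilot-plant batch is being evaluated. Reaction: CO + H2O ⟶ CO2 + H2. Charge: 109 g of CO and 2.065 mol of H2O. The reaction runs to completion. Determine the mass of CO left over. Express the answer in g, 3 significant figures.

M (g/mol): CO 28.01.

n(CO) = 109.0 / 28.01 = 3.891 mol
n(H2O) = 2.065 mol
n/ν for CO = 3.891/1 = 3.891
n/ν for H2O = 2.065/1 = 2.065
Smallest n/ν is H2O → limiting reagent.
CO consumed = (1/1) × 2.065 = 2.065 mol
CO remaining = 3.891 − 2.065 = 1.826 mol
mass = 1.826 × 28.01 = 51.15 g

51.2 g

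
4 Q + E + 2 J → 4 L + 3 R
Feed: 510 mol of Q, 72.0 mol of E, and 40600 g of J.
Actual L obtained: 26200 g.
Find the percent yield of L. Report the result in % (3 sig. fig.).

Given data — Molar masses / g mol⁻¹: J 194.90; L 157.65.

n(Q) = 510.0 mol
n(E) = 72.00 mol
n(J) = 40600 / 194.90 = 208.3 mol
n/ν for Q = 510.0/4 = 127.5
n/ν for E = 72.00/1 = 72.00
n/ν for J = 208.3/2 = 104.2
Smallest n/ν is E → limiting reagent.
theoretical n(L) = (4/1) × 72.00 = 288.0 mol → 45400 g
% yield = 26200 / 45400 × 100 = 57.71 %

57.7 %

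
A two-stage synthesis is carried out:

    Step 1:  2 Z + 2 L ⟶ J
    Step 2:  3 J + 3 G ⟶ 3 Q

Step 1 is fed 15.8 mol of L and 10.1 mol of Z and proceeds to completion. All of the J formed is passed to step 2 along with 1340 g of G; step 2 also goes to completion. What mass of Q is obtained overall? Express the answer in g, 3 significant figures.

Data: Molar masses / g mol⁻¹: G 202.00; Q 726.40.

Step 1:
n(L) = 15.80 mol
n(Z) = 10.10 mol
n/ν → L: 7.900, Z: 5.050; Z is limiting.
n(J) produced = (1/2) × 10.10 = 5.050 mol
Step 2:
n(J) available = 5.050 mol
n(G) = 1340 / 202.00 = 6.634 mol
n/ν → J: 1.683, G: 2.211; J is limiting.
n(Q) = (3/3) × 5.050 = 5.050 mol
mass = 5.050 × 726.40 = 3668 g

3670 g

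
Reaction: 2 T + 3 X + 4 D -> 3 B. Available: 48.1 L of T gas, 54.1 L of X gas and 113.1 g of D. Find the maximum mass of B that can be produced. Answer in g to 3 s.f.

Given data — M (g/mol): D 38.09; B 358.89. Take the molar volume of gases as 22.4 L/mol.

n(T) = 48.10 / 22.4 = 2.147 mol
n(X) = 54.10 / 22.4 = 2.415 mol
n(D) = 113.1 / 38.09 = 2.969 mol
n/ν → T: 1.074, X: 0.8050, D: 0.7423; D is limiting.
n(B) = (3/4) × 2.969 = 2.227 mol
mass = 2.227 × 358.89 = 799.2 g

799 g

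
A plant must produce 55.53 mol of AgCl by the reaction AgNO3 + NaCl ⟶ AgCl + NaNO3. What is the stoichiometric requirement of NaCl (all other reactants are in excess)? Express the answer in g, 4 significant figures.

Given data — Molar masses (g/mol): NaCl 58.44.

n(AgCl) = 55.53 mol
n(NaCl) = (1/1) × 55.53 = 55.53 mol
mass = 55.53 × 58.44 = 3245 g

3245 g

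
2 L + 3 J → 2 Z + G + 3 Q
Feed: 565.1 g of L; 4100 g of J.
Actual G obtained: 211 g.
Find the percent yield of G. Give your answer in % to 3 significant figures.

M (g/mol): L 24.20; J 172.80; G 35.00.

n(L) = 565.1 / 24.20 = 23.35 mol
n(J) = 4100 / 172.80 = 23.73 mol
n/ν for L = 23.35/2 = 11.68
n/ν for J = 23.73/3 = 7.910
Smallest n/ν is J → limiting reagent.
theoretical n(G) = (1/3) × 23.73 = 7.910 mol → 276.9 g
% yield = 211 / 276.9 × 100 = 76.20 %

76.2 %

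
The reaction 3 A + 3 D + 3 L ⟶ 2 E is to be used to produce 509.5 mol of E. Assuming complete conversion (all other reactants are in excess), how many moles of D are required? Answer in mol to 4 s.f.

n(E) = 509.5 mol
n(D) = (3/2) × 509.5 = 764.3 mol

764.3 mol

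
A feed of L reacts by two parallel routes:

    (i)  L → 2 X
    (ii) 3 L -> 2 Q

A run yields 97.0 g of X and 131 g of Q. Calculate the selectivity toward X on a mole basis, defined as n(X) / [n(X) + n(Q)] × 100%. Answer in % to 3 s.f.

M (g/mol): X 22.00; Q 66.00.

n(X) = 97.0 / 22.00 = 4.409 mol
n(Q) = 131 / 66.00 = 1.985 mol
selectivity = 4.409/(4.409+1.985) × 100 = 68.96 %

69.0 %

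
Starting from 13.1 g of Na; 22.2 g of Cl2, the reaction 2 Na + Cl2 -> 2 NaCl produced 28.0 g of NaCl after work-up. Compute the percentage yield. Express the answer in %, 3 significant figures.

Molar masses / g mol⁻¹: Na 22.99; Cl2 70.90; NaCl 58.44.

n(Na) = 13.10 / 22.99 = 0.5698 mol
n(Cl2) = 22.20 / 70.90 = 0.3131 mol
n/ν → Na: 0.2849, Cl2: 0.3131; Na is limiting.
theoretical n(NaCl) = (2/2) × 0.5698 = 0.5698 mol → 33.30 g
% yield = 28.0 / 33.30 × 100 = 84.08 %

84.1 %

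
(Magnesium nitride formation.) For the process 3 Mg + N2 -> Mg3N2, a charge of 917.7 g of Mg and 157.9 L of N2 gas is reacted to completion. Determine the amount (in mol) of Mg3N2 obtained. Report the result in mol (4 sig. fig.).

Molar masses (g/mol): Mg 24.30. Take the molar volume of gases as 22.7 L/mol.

n(Mg) = 917.7 / 24.30 = 37.77 mol
n(N2) = 157.9 / 22.7 = 6.956 mol
n/ν for Mg = 37.77/3 = 12.59
n/ν for N2 = 6.956/1 = 6.956
Smallest n/ν is N2 → limiting reagent.
n(Mg3N2) = (1/1) × 6.956 = 6.956 mol

6.956 mol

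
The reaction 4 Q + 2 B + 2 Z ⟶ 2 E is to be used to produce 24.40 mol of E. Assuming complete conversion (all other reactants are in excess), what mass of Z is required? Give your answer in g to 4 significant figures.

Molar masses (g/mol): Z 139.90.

3414 g

n(E) = 24.40 mol
n(Z) = (2/2) × 24.40 = 24.40 mol
mass = 24.40 × 139.90 = 3414 g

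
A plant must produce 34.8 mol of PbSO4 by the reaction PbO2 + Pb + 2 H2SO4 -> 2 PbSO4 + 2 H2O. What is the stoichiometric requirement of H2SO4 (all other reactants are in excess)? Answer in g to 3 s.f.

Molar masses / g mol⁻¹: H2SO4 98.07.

3410 g

n(PbSO4) = 34.80 mol
n(H2SO4) = (2/2) × 34.80 = 34.80 mol
mass = 34.80 × 98.07 = 3413 g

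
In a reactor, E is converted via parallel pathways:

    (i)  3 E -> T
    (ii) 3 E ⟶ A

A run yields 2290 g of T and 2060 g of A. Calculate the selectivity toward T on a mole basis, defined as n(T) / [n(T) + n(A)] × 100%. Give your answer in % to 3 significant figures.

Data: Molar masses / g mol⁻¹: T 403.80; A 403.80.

52.6 %

n(T) = 2290 / 403.80 = 5.671 mol
n(A) = 2060 / 403.80 = 5.102 mol
selectivity = 5.671/(5.671+5.102) × 100 = 52.64 %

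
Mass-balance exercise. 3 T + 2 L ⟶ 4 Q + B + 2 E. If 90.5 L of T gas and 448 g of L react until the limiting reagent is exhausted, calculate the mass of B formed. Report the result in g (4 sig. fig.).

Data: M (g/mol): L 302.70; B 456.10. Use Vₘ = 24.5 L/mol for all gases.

337.5 g

n(T) = 90.50 / 24.5 = 3.694 mol
n(L) = 448.0 / 302.70 = 1.480 mol
n/ν for T = 3.694/3 = 1.231
n/ν for L = 1.480/2 = 0.7400
Smallest n/ν is L → limiting reagent.
n(B) = (1/2) × 1.480 = 0.7400 mol
mass = 0.7400 × 456.10 = 337.5 g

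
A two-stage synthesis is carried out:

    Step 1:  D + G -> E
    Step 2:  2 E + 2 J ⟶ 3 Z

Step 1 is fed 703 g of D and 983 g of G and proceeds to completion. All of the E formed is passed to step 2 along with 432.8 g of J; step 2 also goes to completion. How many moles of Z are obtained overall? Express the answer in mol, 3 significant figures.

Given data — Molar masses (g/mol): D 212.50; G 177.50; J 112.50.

4.96 mol

Step 1:
n(D) = 703.0 / 212.50 = 3.308 mol
n(G) = 983.0 / 177.50 = 5.538 mol
n/ν for D = 3.308/1 = 3.308
n/ν for G = 5.538/1 = 5.538
Smallest n/ν is D → limiting reagent.
n(E) produced = (1/1) × 3.308 = 3.308 mol
Step 2:
n(E) available = 3.308 mol
n(J) = 432.8 / 112.50 = 3.847 mol
n/ν for E = 3.308/2 = 1.654
n/ν for J = 3.847/2 = 1.924
Smallest n/ν is E → limiting reagent.
n(Z) = (3/2) × 3.308 = 4.962 mol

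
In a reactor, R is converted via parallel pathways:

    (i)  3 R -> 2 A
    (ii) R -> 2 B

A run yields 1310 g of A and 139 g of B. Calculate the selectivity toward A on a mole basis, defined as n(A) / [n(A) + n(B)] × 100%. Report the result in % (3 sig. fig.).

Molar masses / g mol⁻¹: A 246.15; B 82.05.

n(A) = 1310 / 246.15 = 5.322 mol
n(B) = 139 / 82.05 = 1.694 mol
selectivity = 5.322/(5.322+1.694) × 100 = 75.86 %

75.9 %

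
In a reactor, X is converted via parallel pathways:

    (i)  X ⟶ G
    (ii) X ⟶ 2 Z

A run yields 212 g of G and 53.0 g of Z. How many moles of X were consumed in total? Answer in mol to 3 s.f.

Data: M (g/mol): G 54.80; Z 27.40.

4.84 mol

n(G) = 212 / 54.80 = 3.869 mol
n(Z) = 53.0 / 27.40 = 1.934 mol
n(X) via (i) = (1/1)×3.869 = 3.869 mol
n(X) via (ii) = (1/2)×1.934 = 0.9670 mol
total n(X) = 3.869 + 0.9670 = 4.836 mol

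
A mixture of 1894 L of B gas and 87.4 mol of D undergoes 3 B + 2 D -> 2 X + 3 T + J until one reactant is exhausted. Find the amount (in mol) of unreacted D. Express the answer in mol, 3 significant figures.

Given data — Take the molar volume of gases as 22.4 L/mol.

n(B) = 1894 / 22.4 = 84.55 mol
n(D) = 87.40 mol
n/ν for B = 84.55/3 = 28.18
n/ν for D = 87.40/2 = 43.70
Smallest n/ν is B → limiting reagent.
D consumed = (2/3) × 84.55 = 56.37 mol
D remaining = 87.40 − 56.37 = 31.03 mol

31.0 mol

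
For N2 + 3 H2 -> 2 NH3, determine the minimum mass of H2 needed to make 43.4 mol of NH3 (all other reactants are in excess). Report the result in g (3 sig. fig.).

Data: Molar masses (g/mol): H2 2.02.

n(NH3) = 43.40 mol
n(H2) = (3/2) × 43.40 = 65.10 mol
mass = 65.10 × 2.02 = 131.5 g

132 g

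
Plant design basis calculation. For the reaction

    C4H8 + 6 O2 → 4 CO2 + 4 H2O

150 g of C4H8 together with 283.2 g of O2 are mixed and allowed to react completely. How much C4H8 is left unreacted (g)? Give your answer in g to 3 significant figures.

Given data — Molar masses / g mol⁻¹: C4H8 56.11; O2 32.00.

n(C4H8) = 150.0 / 56.11 = 2.673 mol
n(O2) = 283.2 / 32.00 = 8.850 mol
n/ν for C4H8 = 2.673/1 = 2.673
n/ν for O2 = 8.850/6 = 1.475
Smallest n/ν is O2 → limiting reagent.
C4H8 consumed = (1/6) × 8.850 = 1.475 mol
C4H8 remaining = 2.673 − 1.475 = 1.198 mol
mass = 1.198 × 56.11 = 67.22 g

67.2 g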